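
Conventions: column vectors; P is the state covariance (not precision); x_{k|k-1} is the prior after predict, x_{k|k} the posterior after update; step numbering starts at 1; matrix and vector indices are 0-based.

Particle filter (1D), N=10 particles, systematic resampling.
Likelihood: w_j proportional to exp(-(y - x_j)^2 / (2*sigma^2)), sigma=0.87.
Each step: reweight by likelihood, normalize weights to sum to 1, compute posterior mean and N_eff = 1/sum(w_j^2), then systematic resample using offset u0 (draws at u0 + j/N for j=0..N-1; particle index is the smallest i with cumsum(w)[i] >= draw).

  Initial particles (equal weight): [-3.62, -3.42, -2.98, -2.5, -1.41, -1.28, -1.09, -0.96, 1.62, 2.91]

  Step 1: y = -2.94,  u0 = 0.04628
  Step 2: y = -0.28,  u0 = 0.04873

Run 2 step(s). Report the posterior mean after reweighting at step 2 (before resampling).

post_mean = -1.5527

step 1: w=[0.1829, 0.2132, 0.2480, 0.2184, 0.0529, 0.0402, 0.0259, 0.0186, 0.0000, 0.0000]  mean=-2.8481  Neff=5.1679  idx=[0, 0, 1, 1, 2, 2, 3, 3, 3, 5]
step 2: w=[0.0010, 0.0010, 0.0023, 0.0023, 0.0124, 0.0124, 0.0591, 0.0591, 0.0591, 0.7915]  mean=-1.5527  Neff=1.5693  idx=[6, 7, 9, 9, 9, 9, 9, 9, 9, 9]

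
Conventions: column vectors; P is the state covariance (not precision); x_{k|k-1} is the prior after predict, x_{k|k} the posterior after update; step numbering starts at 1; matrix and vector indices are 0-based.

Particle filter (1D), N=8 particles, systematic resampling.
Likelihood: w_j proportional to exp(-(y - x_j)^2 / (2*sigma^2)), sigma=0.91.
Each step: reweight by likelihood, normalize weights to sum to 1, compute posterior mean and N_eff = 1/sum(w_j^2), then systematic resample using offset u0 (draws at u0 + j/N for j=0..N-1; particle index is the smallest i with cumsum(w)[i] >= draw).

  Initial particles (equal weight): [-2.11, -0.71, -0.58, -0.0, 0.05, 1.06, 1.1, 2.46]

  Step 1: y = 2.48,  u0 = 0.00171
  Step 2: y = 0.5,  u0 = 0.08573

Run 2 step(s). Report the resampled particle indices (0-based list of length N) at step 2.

resampled_idx = [0, 1, 1, 2, 2, 3, 3, 6]

step 1: w=[0.0000, 0.0013, 0.0021, 0.0146, 0.0169, 0.1772, 0.1895, 0.5984]  mean=1.8670  Neff=2.3480  idx=[2, 5, 6, 6, 7, 7, 7, 7]
step 2: w=[0.1487, 0.2489, 0.2420, 0.2420, 0.0296, 0.0296, 0.0296, 0.0296]  mean=1.0011  Neff=4.8844  idx=[0, 1, 1, 2, 2, 3, 3, 6]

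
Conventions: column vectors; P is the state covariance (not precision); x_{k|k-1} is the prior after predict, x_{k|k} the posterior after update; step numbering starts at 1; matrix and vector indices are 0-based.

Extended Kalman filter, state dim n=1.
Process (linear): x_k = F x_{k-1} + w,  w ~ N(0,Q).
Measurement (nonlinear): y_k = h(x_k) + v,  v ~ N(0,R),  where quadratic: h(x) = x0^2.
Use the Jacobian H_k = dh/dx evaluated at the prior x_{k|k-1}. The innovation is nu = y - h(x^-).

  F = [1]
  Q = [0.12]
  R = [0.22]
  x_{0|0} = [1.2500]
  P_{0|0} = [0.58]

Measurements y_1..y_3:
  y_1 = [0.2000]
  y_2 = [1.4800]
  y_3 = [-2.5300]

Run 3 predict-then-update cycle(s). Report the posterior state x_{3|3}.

step 1: x^-=[1.2500]  P^-=[0.7000]  H_jac=[2.5000]  S=[4.5950]  K=[0.3808]  nu=[-1.3625]  x^+=[0.7311]  P^+=[0.0335]
step 2: x^-=[0.7311]  P^-=[0.1535]  H_jac=[1.4622]  S=[0.5482]  K=[0.4095]  nu=[0.9455]  x^+=[1.1182]  P^+=[0.0616]
step 3: x^-=[1.1182]  P^-=[0.1816]  H_jac=[2.2365]  S=[1.1284]  K=[0.3600]  nu=[-3.7804]  x^+=[-0.2426]  P^+=[0.0354]

x_post = [-0.2426]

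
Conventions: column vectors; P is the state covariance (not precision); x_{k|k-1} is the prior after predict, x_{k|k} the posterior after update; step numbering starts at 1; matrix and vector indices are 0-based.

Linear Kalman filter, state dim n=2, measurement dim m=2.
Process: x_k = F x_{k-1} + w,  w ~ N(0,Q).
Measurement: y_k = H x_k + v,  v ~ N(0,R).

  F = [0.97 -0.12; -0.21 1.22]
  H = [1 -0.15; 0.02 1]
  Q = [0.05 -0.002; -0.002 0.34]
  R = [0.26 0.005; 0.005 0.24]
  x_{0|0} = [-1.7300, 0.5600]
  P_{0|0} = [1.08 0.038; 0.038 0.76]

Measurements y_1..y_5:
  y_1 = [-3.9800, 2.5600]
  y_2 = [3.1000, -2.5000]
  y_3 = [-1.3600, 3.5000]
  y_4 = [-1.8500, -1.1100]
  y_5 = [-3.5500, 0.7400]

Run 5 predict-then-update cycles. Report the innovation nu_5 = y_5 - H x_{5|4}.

innov = [-2.4451, 0.3774]

step 1: x^-=[-1.7453, 1.0465]  P^-=[1.0683 -0.2873; -0.2873 1.4993]  S=[1.4482 -0.4850; -0.4850 1.7283]  K=[0.7901 0.0678; -0.0709 0.8443]  nu=[-2.0777, 1.5484]  x^+=[-3.2819, 2.5012]  P^+=[0.2082 0.0161; 0.0161 0.2020]
step 2: x^-=[-3.4836, 3.7407]  P^-=[0.2450 -0.0546; -0.0546 0.6415]  S=[0.5358 -0.1407; -0.1407 0.8795]  K=[0.4778 0.0200; -0.0941 0.7132]  nu=[7.1447, -6.1710]  x^+=[-0.1931, -1.3327]  P^+=[0.1250 0.0047; 0.0047 0.1706]
step 3: x^-=[-0.0274, -1.5853]  P^-=[0.1690 -0.0468; -0.0468 0.5970]  S=[0.4565 -0.1278; -0.1278 0.8352]  K=[0.3877 0.0074; -0.1033 0.6979]  nu=[-1.5704, 5.0859]  x^+=[-0.5987, 2.1262]  P^+=[0.1011 0.0017; 0.0017 0.1669]
step 4: x^-=[-0.8359, 2.7197]  P^-=[0.1471 -0.0450; -0.0450 0.5921]  S=[0.4339 -0.1257; -0.1257 0.8303]  K=[0.3555 0.0032; -0.1067 0.6958]  nu=[-0.6061, -3.8130]  x^+=[-1.0636, 0.1313]  P^+=[0.0926 0.0007; 0.0007 0.1664]
step 5: x^-=[-1.0474, 0.3835]  P^-=[0.1393 -0.0444; -0.0444 0.5915]  S=[0.4259 -0.1252; -0.1252 0.8297]  K=[0.3432 0.0016; -0.1081 0.6954]  nu=[-2.4451, 0.3774]  x^+=[-1.8859, 0.9103]  P^+=[0.0893 0.0003; 0.0003 0.1664]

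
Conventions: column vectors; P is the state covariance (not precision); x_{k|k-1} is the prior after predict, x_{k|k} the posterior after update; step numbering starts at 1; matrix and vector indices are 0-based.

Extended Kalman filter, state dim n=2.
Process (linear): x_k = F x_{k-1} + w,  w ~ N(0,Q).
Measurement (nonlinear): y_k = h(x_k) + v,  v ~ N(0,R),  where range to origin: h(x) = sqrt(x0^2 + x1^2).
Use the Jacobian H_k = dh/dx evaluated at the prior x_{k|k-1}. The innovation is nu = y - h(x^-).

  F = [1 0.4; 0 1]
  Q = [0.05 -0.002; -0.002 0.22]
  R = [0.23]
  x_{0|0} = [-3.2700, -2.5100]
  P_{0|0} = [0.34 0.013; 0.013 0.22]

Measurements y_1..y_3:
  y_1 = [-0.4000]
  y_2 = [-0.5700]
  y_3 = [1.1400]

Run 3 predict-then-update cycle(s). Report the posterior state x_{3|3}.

step 1: x^-=[-4.2740, -2.5100]  P^-=[0.4356 0.0990; 0.0990 0.4400]  H_jac=[-0.8623 -0.5064]  S=[0.7532]  K=[-0.5653; -0.4092]  nu=[-5.3565]  x^+=[-1.2461, -0.3183]  P^+=[0.1949 -0.0752; -0.0752 0.3139]
step 2: x^-=[-1.3734, -0.3183]  P^-=[0.2350 0.0484; 0.0484 0.5339]  H_jac=[-0.9742 -0.2257]  S=[0.5015]  K=[-0.4783; -0.3343]  nu=[-1.9798]  x^+=[-0.4266, 0.3435]  P^+=[0.1203 -0.0318; -0.0318 0.4779]
step 3: x^-=[-0.2892, 0.3435]  P^-=[0.2213 0.1573; 0.1573 0.6979]  H_jac=[-0.6440 0.7650]  S=[0.5752]  K=[-0.0385; 0.7520]  nu=[0.6910]  x^+=[-0.3158, 0.8632]  P^+=[0.2204 0.1740; 0.1740 0.3725]

x_post = [-0.3158, 0.8632]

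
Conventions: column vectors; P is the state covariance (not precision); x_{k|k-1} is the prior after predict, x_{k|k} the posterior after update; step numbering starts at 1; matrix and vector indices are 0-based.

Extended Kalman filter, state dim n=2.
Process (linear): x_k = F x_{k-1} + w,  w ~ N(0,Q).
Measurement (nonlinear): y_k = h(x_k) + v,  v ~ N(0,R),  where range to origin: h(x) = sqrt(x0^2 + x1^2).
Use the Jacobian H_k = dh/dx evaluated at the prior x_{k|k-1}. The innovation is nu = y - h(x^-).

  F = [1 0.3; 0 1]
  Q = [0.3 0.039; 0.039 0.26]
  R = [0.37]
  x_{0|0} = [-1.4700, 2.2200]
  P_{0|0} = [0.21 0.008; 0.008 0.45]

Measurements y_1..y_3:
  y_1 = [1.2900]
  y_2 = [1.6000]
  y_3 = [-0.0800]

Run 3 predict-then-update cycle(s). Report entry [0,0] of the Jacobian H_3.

H_jac[0,0] = 0.0942

step 1: x^-=[-0.8040, 2.2200]  P^-=[0.5553 0.1820; 0.1820 0.7100]  H_jac=[-0.3405 0.9402]  S=[0.9455]  K=[-0.0190; 0.6405]  nu=[-1.0711]  x^+=[-0.7836, 1.5340]  P^+=[0.5550 0.1935; 0.1935 0.3221]
step 2: x^-=[-0.3235, 1.5340]  P^-=[1.0001 0.3291; 0.3291 0.5821]  H_jac=[-0.2063 0.9785]  S=[0.8370]  K=[0.1383; 0.5994]  nu=[0.0323]  x^+=[-0.3190, 1.5533]  P^+=[0.9841 0.2598; 0.2598 0.2814]
step 3: x^-=[0.1470, 1.5533]  P^-=[1.4653 0.3832; 0.3832 0.5414]  H_jac=[0.0942 0.9956]  S=[0.9915]  K=[0.5240; 0.5800]  nu=[-1.6403]  x^+=[-0.7125, 0.6019]  P^+=[1.1930 0.0818; 0.0818 0.2078]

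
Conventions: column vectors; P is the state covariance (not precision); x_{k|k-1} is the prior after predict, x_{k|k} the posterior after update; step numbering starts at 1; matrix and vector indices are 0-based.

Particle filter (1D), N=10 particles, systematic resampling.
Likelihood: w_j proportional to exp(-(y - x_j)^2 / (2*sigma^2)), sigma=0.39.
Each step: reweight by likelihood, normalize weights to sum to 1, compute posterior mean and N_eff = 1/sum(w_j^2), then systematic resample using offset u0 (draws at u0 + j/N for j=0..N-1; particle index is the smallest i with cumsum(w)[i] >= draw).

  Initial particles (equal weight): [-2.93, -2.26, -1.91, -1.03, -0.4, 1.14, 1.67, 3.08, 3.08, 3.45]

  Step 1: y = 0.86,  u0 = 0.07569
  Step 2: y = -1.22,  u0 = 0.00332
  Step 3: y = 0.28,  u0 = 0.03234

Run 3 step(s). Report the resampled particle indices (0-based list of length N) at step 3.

step 1: w=[0.0000, 0.0000, 0.0000, 0.0000, 0.0061, 0.8645, 0.1294, 0.0000, 0.0000, 0.0000]  mean=1.1992  Neff=1.3086  idx=[5, 5, 5, 5, 5, 5, 5, 5, 6, 6]
step 2: w=[0.1250, 0.1250, 0.1250, 0.1250, 0.1250, 0.1250, 0.1250, 0.1250, 0.0000, 0.0000]  mean=1.1400  Neff=8.0004  idx=[0, 0, 1, 2, 3, 4, 4, 5, 6, 7]
step 3: w=[0.1000, 0.1000, 0.1000, 0.1000, 0.1000, 0.1000, 0.1000, 0.1000, 0.1000, 0.1000]  mean=1.1400  Neff=10.0000  idx=[0, 1, 2, 3, 4, 5, 6, 7, 8, 9]

resampled_idx = [0, 1, 2, 3, 4, 5, 6, 7, 8, 9]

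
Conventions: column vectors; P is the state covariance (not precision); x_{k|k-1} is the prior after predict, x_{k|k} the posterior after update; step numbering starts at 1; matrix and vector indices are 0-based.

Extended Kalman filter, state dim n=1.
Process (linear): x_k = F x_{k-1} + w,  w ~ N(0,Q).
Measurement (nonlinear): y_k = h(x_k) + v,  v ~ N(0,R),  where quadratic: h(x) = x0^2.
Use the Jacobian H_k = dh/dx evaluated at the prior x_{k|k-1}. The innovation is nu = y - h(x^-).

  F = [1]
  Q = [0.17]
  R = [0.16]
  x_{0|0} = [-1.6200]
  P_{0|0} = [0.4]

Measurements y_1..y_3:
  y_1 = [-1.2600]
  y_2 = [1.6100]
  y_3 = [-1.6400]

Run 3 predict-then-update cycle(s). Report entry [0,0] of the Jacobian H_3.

H_jac[0,0] = -2.4146

step 1: x^-=[-1.6200]  P^-=[0.5700]  H_jac=[-3.2400]  S=[6.1436]  K=[-0.3006]  nu=[-3.8844]  x^+=[-0.4523]  P^+=[0.0148]
step 2: x^-=[-0.4523]  P^-=[0.1848]  H_jac=[-0.9047]  S=[0.3113]  K=[-0.5372]  nu=[1.4054]  x^+=[-1.2073]  P^+=[0.0950]
step 3: x^-=[-1.2073]  P^-=[0.2650]  H_jac=[-2.4146]  S=[1.7052]  K=[-0.3753]  nu=[-3.0976]  x^+=[-0.0448]  P^+=[0.0249]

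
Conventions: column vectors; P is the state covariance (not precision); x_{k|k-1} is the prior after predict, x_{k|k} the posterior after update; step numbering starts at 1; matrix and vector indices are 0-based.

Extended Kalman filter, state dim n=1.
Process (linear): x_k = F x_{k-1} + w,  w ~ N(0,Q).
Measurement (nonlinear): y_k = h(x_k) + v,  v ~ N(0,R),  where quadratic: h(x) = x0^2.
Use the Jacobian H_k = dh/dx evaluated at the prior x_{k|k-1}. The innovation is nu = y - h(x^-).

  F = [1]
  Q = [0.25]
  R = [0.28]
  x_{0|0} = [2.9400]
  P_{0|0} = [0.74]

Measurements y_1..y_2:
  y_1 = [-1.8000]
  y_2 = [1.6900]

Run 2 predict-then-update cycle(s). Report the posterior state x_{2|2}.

step 1: x^-=[2.9400]  P^-=[0.9900]  H_jac=[5.8800]  S=[34.5087]  K=[0.1687]  nu=[-10.4436]  x^+=[1.1783]  P^+=[0.0080]
step 2: x^-=[1.1783]  P^-=[0.2580]  H_jac=[2.3566]  S=[1.7130]  K=[0.3550]  nu=[0.3016]  x^+=[1.2854]  P^+=[0.0422]

x_post = [1.2854]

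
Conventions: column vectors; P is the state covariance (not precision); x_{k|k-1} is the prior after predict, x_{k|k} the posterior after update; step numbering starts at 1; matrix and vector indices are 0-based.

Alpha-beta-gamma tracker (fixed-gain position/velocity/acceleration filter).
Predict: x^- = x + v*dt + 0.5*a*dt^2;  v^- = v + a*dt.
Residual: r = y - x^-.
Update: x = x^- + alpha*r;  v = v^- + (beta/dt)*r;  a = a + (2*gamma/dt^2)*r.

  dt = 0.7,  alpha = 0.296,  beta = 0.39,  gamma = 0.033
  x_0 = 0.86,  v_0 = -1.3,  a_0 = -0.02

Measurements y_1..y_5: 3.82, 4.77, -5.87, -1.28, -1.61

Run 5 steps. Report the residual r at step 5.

resid = 1.5318

step 1: x_pred=-0.0549  r=3.8749  x^+=1.0921  v^+=0.8449  a^+=0.5019
step 2: x_pred=1.8065  r=2.9635  x^+=2.6837  v^+=2.8473  a^+=0.9011
step 3: x_pred=4.8976  r=-10.7676  x^+=1.7104  v^+=-2.5210  a^+=-0.5492
step 4: x_pred=-0.1889  r=-1.0911  x^+=-0.5118  v^+=-3.5133  a^+=-0.6962
step 5: x_pred=-3.1418  r=1.5318  x^+=-2.6884  v^+=-3.1473  a^+=-0.4899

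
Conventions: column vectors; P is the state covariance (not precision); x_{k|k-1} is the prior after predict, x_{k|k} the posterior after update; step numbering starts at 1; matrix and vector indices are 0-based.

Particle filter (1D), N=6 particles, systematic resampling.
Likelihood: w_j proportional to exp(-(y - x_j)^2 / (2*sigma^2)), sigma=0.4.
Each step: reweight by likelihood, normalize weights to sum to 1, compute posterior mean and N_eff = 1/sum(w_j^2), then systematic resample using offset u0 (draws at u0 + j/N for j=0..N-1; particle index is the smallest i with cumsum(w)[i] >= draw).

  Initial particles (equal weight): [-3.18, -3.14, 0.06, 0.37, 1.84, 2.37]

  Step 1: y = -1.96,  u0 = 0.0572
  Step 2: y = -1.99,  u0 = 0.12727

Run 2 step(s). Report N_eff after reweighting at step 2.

step 1: w=[0.4255, 0.5744, 0.0001, 0.0000, 0.0000, 0.0000]  mean=-3.1566  Neff=1.9571  idx=[0, 0, 0, 1, 1, 1]
step 2: w=[0.1425, 0.1425, 0.1425, 0.1909, 0.1909, 0.1909]  mean=-3.1571  Neff=5.8761  idx=[0, 2, 3, 4, 4, 5]

N_eff = 5.8761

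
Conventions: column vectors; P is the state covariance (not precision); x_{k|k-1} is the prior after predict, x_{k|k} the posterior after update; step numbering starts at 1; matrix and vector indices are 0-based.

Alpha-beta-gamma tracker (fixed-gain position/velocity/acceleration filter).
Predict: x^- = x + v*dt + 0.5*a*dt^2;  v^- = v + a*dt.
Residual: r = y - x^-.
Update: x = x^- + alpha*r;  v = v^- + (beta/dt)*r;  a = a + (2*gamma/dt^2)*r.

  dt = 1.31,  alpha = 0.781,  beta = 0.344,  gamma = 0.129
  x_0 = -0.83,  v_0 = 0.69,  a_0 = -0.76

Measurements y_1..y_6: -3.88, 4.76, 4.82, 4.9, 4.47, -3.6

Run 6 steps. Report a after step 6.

step 1: x_pred=-0.5782  r=-3.3018  x^+=-3.1569  v^+=-1.1726  a^+=-1.2564
step 2: x_pred=-5.7711  r=10.5311  x^+=2.4537  v^+=-0.0531  a^+=0.3269
step 3: x_pred=2.6646  r=2.1554  x^+=4.3480  v^+=0.9411  a^+=0.6509
step 4: x_pred=6.1393  r=-1.2393  x^+=5.1714  v^+=1.4683  a^+=0.4646
step 5: x_pred=7.4936  r=-3.0236  x^+=5.1322  v^+=1.2830  a^+=0.0100
step 6: x_pred=6.8215  r=-10.4215  x^+=-1.3177  v^+=-1.4405  a^+=-1.5568

a_post = -1.5568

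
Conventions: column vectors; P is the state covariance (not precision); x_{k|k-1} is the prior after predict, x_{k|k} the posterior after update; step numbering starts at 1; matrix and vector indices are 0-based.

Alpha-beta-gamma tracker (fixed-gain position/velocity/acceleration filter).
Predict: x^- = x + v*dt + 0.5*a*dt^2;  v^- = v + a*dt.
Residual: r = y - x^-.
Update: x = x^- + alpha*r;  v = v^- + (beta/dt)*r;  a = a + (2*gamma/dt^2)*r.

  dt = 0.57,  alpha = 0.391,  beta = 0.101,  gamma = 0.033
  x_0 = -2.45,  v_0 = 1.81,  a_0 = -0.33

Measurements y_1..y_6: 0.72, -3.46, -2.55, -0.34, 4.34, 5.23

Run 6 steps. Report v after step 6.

v_post = 1.1373

step 1: x_pred=-1.4719  r=2.1919  x^+=-0.6149  v^+=2.0103  a^+=0.1153
step 2: x_pred=0.5497  r=-4.0097  x^+=-1.0181  v^+=1.3655  a^+=-0.6993
step 3: x_pred=-0.3533  r=-2.1967  x^+=-1.2122  v^+=0.5777  a^+=-1.1455
step 4: x_pred=-1.0690  r=0.7290  x^+=-0.7840  v^+=0.0539  a^+=-0.9974
step 5: x_pred=-0.9153  r=5.2553  x^+=1.1395  v^+=0.4166  a^+=0.0702
step 6: x_pred=1.3884  r=3.8416  x^+=2.8905  v^+=1.1373  a^+=0.8505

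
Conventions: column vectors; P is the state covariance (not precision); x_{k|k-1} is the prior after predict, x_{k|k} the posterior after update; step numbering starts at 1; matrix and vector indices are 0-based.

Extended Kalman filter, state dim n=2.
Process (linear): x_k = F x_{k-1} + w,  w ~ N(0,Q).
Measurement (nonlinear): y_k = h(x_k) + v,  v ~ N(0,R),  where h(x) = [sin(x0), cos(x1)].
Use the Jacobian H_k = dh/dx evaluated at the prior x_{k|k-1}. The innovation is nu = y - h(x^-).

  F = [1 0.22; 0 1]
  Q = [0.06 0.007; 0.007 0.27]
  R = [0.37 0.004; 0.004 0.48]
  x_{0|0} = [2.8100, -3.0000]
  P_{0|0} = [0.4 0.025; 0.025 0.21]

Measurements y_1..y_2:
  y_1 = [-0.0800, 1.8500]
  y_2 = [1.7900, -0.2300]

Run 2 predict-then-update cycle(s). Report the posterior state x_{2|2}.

step 1: x^-=[2.1500, -3.0000]  P^-=[0.4812 0.0782; 0.0782 0.4800]  H_jac=[-0.5474 0.0000; 0.0000 0.1411]  S=[0.5142 -0.0020; -0.0020 0.4896]  K=[-0.5122 0.0204; -0.0827 0.1380]  nu=[-0.9169, 2.8400]  x^+=[2.6775, -2.5322]  P^+=[0.3461 0.0549; 0.0549 0.4671]
step 2: x^-=[2.1205, -2.5322]  P^-=[0.4528 0.1647; 0.1647 0.7371]  H_jac=[-0.5224 0.0000; 0.0000 0.5724]  S=[0.4936 -0.0452; -0.0452 0.7215]  K=[-0.4700 0.1012; -0.1214 0.5772]  nu=[0.9373, 0.5900]  x^+=[1.7396, -2.3054]  P^+=[0.3321 0.0816; 0.0816 0.4832]

x_post = [1.7396, -2.3054]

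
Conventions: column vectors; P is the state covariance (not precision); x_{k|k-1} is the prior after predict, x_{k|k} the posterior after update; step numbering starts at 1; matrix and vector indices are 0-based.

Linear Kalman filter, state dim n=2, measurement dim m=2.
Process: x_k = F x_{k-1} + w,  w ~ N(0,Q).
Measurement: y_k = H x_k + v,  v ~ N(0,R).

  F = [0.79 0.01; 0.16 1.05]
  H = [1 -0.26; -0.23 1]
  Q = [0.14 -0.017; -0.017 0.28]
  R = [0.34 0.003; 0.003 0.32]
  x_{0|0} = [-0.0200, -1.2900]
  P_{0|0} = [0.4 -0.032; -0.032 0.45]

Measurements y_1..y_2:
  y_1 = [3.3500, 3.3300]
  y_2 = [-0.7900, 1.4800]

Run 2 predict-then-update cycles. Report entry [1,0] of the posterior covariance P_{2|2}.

step 1: x^-=[-0.0287, -1.3577]  P^-=[0.3892 0.0117; 0.0117 0.7756]  S=[0.7755 -0.2758; -0.2758 1.1108]  K=[0.5188 0.0587; 0.0027 0.6965]  nu=[3.0257, 4.6811]  x^+=[1.8160, 1.9109]  P^+=[0.1934 0.0648; 0.0648 0.2378]
step 2: x^-=[1.4537, 2.2970]  P^-=[0.2618 0.0638; 0.0638 0.5689]  S=[0.6070 -0.1375; -0.1375 0.8734]  K=[0.4198 0.0702; 0.0054 0.6354]  nu=[-1.6465, -0.4826]  x^+=[0.7287, 1.9814]  P^+=[0.1586 0.0602; 0.0602 0.2172]

P_post[1,0] = 0.0602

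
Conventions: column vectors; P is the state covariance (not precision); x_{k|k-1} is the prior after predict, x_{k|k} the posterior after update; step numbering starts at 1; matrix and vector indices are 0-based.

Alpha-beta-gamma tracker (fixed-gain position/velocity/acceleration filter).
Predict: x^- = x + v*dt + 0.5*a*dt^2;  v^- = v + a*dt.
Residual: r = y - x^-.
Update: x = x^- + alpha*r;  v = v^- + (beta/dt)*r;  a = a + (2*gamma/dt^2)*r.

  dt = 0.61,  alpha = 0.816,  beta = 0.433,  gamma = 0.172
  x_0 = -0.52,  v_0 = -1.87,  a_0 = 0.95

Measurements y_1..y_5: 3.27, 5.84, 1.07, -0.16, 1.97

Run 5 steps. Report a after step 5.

step 1: x_pred=-1.4840  r=4.7540  x^+=2.3953  v^+=2.0840  a^+=5.3449
step 2: x_pred=4.6610  r=1.1790  x^+=5.6231  v^+=6.1814  a^+=6.4350
step 3: x_pred=10.5909  r=-9.5209  x^+=2.8218  v^+=3.3484  a^+=-2.3670
step 4: x_pred=4.4240  r=-4.5840  x^+=0.6835  v^+=-1.3493  a^+=-6.6048
step 5: x_pred=-1.3685  r=3.3385  x^+=1.3557  v^+=-3.0085  a^+=-3.5184

a_post = -3.5184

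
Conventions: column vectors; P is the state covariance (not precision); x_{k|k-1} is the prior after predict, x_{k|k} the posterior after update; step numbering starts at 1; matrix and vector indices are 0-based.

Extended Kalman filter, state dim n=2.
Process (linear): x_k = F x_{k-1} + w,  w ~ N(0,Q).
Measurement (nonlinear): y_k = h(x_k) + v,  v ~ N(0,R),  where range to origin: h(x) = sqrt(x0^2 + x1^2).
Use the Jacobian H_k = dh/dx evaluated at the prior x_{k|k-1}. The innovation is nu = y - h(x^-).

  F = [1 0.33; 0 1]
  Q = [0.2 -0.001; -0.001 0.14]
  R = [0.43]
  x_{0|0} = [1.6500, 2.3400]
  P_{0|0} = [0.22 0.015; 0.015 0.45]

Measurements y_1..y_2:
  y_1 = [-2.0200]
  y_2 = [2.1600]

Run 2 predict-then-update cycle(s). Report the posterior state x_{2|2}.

step 1: x^-=[2.4222, 2.3400]  P^-=[0.4789 0.1625; 0.1625 0.5900]  H_jac=[0.7192 0.6948]  S=[1.1249]  K=[0.4065; 0.4683]  nu=[-5.3879]  x^+=[0.2318, -0.1831]  P^+=[0.2930 -0.0517; -0.0517 0.3433]
step 2: x^-=[0.1714, -0.1831]  P^-=[0.4963 0.0606; 0.0606 0.4833]  H_jac=[0.6833 -0.7301]  S=[0.8589]  K=[0.3433; -0.3626]  nu=[1.9092]  x^+=[0.8268, -0.8755]  P^+=[0.3951 0.1675; 0.1675 0.3704]

x_post = [0.8268, -0.8755]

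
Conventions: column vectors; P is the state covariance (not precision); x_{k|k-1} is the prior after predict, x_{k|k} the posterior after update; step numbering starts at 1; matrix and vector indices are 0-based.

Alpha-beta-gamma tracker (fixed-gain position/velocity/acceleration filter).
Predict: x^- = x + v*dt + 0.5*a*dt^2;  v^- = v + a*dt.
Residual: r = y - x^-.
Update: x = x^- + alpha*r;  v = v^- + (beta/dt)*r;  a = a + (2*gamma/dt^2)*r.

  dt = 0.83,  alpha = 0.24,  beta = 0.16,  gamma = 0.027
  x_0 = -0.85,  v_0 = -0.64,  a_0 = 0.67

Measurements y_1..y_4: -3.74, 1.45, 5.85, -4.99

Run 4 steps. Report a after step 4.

step 1: x_pred=-1.1504  r=-2.5896  x^+=-1.7719  v^+=-0.5831  a^+=0.4670
step 2: x_pred=-2.0950  r=3.5450  x^+=-1.2442  v^+=0.4879  a^+=0.7449
step 3: x_pred=-0.5827  r=6.4327  x^+=0.9612  v^+=2.3462  a^+=1.2491
step 4: x_pred=3.3388  r=-8.3288  x^+=1.3399  v^+=1.7774  a^+=0.5963

a_post = 0.5963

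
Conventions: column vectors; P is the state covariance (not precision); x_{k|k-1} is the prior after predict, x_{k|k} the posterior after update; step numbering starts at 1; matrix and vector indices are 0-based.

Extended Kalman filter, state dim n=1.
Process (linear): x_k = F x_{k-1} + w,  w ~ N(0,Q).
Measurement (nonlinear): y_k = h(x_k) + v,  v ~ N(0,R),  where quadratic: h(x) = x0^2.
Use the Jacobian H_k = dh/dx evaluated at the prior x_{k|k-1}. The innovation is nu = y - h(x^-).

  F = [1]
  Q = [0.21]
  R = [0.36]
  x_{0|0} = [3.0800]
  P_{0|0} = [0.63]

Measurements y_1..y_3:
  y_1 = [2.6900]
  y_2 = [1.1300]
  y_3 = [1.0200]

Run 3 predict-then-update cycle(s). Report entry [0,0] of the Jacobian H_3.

H_jac[0,0] = 2.6906

step 1: x^-=[3.0800]  P^-=[0.8400]  H_jac=[6.1600]  S=[32.2343]  K=[0.1605]  nu=[-6.7964]  x^+=[1.9890]  P^+=[0.0094]
step 2: x^-=[1.9890]  P^-=[0.2194]  H_jac=[3.9780]  S=[3.8316]  K=[0.2278]  nu=[-2.8262]  x^+=[1.3453]  P^+=[0.0206]
step 3: x^-=[1.3453]  P^-=[0.2306]  H_jac=[2.6906]  S=[2.0295]  K=[0.3057]  nu=[-0.7899]  x^+=[1.1038]  P^+=[0.0409]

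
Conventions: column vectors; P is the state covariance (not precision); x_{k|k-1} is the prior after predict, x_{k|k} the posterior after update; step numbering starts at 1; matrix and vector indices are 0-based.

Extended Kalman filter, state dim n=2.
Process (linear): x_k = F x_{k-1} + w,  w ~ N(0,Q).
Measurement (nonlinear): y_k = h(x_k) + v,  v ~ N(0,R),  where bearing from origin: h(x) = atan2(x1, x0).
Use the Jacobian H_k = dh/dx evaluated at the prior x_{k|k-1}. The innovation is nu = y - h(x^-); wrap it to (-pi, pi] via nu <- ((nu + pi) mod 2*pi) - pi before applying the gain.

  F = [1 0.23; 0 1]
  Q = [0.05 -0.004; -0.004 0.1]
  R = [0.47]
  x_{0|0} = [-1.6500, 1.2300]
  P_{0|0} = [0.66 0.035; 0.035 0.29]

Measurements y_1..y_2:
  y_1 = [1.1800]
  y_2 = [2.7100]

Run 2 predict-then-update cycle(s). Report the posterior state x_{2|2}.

step 1: x^-=[-1.3671, 1.2300]  P^-=[0.7414 0.0977; 0.0977 0.3900]  H_jac=[-0.3637 -0.4042]  S=[0.6605]  K=[-0.4680; -0.2925]  nu=[-1.2289]  x^+=[-0.7919, 1.5894]  P^+=[0.5967 0.0073; 0.0073 0.3335]
step 2: x^-=[-0.4263, 1.5894]  P^-=[0.6677 0.0800; 0.0800 0.4335]  H_jac=[-0.5869 -0.1574]  S=[0.7255]  K=[-0.5575; -0.1588]  nu=[0.8771]  x^+=[-0.9154, 1.4502]  P^+=[0.4422 0.0158; 0.0158 0.4152]

x_post = [-0.9154, 1.4502]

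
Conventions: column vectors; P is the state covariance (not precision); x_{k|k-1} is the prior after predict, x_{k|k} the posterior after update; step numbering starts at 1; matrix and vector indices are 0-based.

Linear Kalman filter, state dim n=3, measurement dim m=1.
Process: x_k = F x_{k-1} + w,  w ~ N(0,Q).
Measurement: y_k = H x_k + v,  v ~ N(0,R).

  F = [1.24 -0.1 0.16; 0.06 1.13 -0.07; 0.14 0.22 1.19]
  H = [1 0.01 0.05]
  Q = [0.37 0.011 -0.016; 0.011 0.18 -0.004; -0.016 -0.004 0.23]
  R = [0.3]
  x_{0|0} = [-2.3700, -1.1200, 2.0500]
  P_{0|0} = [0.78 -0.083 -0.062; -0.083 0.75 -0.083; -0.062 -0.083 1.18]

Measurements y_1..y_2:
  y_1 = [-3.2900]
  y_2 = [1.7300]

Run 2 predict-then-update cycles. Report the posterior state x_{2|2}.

step 1: x^-=[-2.4988, -1.5513, 1.8613]  P^-=[1.6057 -0.1555 0.2202; -0.1555 1.1487 -0.0377; 0.2202 -0.0377 1.8834]  S=[1.9294]  K=[0.8371; -0.0756; 0.1627]  nu=[-0.8688]  x^+=[-3.2261, -1.4856, 1.7199]  P^+=[0.2536 -0.0334 -0.0427; -0.0334 1.1376 -0.0139; -0.0427 -0.0139 1.8323]
step 2: x^-=[-3.5766, -1.9927, 1.2682]  P^-=[0.8100 -0.1651 0.2805; -0.1651 1.6406 0.1015; 0.2805 0.1015 2.8611]  S=[1.1422]  K=[0.7200; -0.1257; 0.3717]  nu=[5.2631]  x^+=[0.2129, -2.6544, 3.2246]  P^+=[0.2179 -0.0617 -0.0252; -0.0617 1.6225 0.1548; -0.0252 0.1548 2.7033]

x_post = [0.2129, -2.6544, 3.2246]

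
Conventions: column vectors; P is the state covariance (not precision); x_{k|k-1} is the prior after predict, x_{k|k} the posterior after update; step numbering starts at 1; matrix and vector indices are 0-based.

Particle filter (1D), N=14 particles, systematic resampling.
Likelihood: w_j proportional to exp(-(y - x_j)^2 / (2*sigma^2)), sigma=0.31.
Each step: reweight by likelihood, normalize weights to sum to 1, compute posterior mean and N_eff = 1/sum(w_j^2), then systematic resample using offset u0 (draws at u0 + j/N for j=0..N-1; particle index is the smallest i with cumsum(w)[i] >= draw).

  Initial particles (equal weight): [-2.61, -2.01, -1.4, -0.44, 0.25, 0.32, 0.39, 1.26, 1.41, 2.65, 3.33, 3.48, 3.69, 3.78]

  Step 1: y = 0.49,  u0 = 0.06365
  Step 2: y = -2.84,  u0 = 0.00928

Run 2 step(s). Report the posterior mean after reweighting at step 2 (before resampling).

post_mean = 0.2580

step 1: w=[0.0000, 0.0000, 0.0000, 0.0042, 0.2829, 0.3284, 0.3624, 0.0175, 0.0047, 0.0000, 0.0000, 0.0000, 0.0000, 0.0000]  mean=0.3438  Neff=3.1298  idx=[4, 4, 4, 4, 5, 5, 5, 5, 6, 6, 6, 6, 6, 7]
step 2: w=[0.2242, 0.2242, 0.2242, 0.2242, 0.0230, 0.0230, 0.0230, 0.0230, 0.0022, 0.0022, 0.0022, 0.0022, 0.0022, 0.0000]  mean=0.2580  Neff=4.9221  idx=[0, 0, 0, 0, 1, 1, 1, 2, 2, 2, 3, 3, 3, 5]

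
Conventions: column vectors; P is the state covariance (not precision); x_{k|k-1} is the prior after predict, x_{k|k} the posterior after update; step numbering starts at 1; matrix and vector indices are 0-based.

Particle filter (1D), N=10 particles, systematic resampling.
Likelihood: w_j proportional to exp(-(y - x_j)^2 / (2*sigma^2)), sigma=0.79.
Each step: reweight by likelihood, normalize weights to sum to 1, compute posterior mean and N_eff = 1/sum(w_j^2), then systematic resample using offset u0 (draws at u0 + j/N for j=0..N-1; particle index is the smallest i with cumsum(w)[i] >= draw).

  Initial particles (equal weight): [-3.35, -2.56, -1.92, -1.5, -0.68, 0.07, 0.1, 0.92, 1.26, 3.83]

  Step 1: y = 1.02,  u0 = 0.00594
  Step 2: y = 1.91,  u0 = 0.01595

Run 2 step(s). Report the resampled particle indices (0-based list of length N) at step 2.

step 1: w=[0.0000, 0.0000, 0.0003, 0.0020, 0.0324, 0.1592, 0.1666, 0.3255, 0.3133, 0.0006]  mean=0.6986  Neff=3.8715  idx=[4, 5, 6, 6, 7, 7, 7, 8, 8, 8]
step 2: w=[0.0012, 0.0178, 0.0195, 0.0195, 0.1225, 0.1225, 0.1225, 0.1915, 0.1915, 0.1915]  mean=1.0663  Neff=6.4058  idx=[1, 4, 5, 6, 6, 7, 7, 8, 9, 9]

resampled_idx = [1, 4, 5, 6, 6, 7, 7, 8, 9, 9]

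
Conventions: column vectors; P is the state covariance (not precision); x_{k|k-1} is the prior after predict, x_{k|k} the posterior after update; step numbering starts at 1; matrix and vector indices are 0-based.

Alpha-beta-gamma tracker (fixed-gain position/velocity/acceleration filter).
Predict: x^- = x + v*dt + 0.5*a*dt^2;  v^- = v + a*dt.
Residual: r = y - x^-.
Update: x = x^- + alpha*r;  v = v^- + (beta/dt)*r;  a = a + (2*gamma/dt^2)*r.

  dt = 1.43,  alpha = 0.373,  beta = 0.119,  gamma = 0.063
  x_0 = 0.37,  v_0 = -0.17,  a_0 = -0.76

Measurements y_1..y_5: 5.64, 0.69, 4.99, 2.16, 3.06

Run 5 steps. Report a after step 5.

step 1: x_pred=-0.6502  r=6.2902  x^+=1.6961  v^+=-0.7334  a^+=-0.3724
step 2: x_pred=0.2666  r=0.4234  x^+=0.4245  v^+=-1.2307  a^+=-0.3463
step 3: x_pred=-1.6895  r=6.6795  x^+=0.8020  v^+=-1.1701  a^+=0.0652
step 4: x_pred=-0.8046  r=2.9646  x^+=0.3012  v^+=-0.8301  a^+=0.2479
step 5: x_pred=-0.6324  r=3.6924  x^+=0.7449  v^+=-0.1683  a^+=0.4754

a_post = 0.4754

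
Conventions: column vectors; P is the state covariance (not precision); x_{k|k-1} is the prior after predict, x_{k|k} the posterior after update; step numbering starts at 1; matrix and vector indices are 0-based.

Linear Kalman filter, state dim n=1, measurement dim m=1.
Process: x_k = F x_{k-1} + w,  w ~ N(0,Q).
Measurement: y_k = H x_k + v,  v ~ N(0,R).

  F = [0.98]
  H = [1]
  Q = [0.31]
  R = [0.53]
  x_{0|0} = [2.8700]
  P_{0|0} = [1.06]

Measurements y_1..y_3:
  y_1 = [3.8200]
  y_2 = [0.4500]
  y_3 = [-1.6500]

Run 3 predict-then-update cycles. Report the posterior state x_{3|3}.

step 1: x^-=[2.8126]  P^-=[1.3280]  S=[1.8580]  K=[0.7148]  nu=[1.0074]  x^+=[3.5326]  P^+=[0.3788]
step 2: x^-=[3.4620]  P^-=[0.6738]  S=[1.2038]  K=[0.5597]  nu=[-3.0120]  x^+=[1.7761]  P^+=[0.2967]
step 3: x^-=[1.7406]  P^-=[0.5949]  S=[1.1249]  K=[0.5289]  nu=[-3.3906]  x^+=[-0.0525]  P^+=[0.2803]

x_post = [-0.0525]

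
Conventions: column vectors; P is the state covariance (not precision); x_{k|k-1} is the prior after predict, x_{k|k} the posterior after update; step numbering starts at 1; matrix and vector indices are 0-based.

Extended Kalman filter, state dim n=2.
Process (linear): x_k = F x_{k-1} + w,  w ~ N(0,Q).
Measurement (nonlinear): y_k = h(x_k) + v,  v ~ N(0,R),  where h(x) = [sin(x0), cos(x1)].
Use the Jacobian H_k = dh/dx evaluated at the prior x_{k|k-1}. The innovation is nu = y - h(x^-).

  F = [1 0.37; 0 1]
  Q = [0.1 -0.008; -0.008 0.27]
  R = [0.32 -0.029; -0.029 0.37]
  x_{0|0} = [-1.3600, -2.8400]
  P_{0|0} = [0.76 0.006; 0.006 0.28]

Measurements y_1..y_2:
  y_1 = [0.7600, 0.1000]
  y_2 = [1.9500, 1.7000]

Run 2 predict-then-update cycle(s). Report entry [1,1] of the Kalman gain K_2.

K[1,1] = 0.6980

step 1: x^-=[-2.4108, -2.8400]  P^-=[0.9028 0.1016; 0.1016 0.5500]  H_jac=[-0.7446 0.0000; 0.0000 0.2970]  S=[0.8206 -0.0515; -0.0515 0.4185]  K=[-0.8210 -0.0289; -0.0682 0.3820]  nu=[1.4275, 1.0549]  x^+=[-3.6133, -2.5345]  P^+=[0.3517 0.0442; 0.0442 0.4824]
step 2: x^-=[-4.5510, -2.5345]  P^-=[0.5505 0.2147; 0.2147 0.7524]  H_jac=[-0.1607 0.0000; 0.0000 0.5705]  S=[0.3342 -0.0487; -0.0487 0.6149]  K=[-0.2384 0.1803; -0.0016 0.6980]  nu=[0.9630, 2.5213]  x^+=[-4.3259, -0.7762]  P^+=[0.5073 0.1291; 0.1291 0.4528]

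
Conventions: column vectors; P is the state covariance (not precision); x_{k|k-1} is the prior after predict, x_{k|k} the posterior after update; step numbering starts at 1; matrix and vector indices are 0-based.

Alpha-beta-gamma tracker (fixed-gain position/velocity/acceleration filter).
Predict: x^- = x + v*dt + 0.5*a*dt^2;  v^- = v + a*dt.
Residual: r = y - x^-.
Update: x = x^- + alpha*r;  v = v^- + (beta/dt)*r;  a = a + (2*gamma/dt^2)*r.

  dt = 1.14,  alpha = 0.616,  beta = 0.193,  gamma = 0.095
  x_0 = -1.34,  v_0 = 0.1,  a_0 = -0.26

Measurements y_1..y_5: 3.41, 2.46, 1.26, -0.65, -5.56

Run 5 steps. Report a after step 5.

a_post = -1.5734

step 1: x_pred=-1.3949  r=4.8049  x^+=1.5649  v^+=0.6171  a^+=0.4425
step 2: x_pred=2.5559  r=-0.0959  x^+=2.4968  v^+=1.1053  a^+=0.4285
step 3: x_pred=4.0352  r=-2.7752  x^+=2.3257  v^+=1.1239  a^+=0.0227
step 4: x_pred=3.6217  r=-4.2717  x^+=0.9903  v^+=0.4266  a^+=-0.6018
step 5: x_pred=1.0856  r=-6.6456  x^+=-3.0081  v^+=-1.3845  a^+=-1.5734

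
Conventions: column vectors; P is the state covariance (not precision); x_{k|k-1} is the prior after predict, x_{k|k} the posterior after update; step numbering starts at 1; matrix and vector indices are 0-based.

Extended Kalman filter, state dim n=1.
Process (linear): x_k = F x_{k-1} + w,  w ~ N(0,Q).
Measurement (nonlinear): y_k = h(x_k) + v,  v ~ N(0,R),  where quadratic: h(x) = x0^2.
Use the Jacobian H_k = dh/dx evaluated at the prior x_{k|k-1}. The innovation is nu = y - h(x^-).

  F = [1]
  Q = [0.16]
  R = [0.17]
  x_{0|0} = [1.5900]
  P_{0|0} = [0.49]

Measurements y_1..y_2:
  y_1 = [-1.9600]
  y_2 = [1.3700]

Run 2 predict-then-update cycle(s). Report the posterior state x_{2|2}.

x_post = [0.7087]

step 1: x^-=[1.5900]  P^-=[0.6500]  H_jac=[3.1800]  S=[6.7431]  K=[0.3065]  nu=[-4.4881]  x^+=[0.2142]  P^+=[0.0164]
step 2: x^-=[0.2142]  P^-=[0.1764]  H_jac=[0.4285]  S=[0.2024]  K=[0.3734]  nu=[1.3241]  x^+=[0.7087]  P^+=[0.1482]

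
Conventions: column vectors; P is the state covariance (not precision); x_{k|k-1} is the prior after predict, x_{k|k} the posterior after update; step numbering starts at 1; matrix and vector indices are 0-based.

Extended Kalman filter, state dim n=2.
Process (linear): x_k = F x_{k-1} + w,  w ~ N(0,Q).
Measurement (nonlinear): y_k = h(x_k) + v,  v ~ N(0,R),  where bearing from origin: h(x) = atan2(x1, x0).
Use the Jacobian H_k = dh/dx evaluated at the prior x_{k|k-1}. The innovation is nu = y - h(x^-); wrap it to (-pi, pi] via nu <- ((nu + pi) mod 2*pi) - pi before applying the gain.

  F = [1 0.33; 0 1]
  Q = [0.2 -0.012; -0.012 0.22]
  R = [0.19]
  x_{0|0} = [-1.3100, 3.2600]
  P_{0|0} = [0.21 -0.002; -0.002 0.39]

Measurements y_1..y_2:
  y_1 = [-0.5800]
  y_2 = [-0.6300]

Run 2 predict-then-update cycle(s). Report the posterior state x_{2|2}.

step 1: x^-=[-0.2342, 3.2600]  P^-=[0.4512 0.1147; 0.1147 0.6100]  H_jac=[-0.3052 -0.0219]  S=[0.2338]  K=[-0.5995; -0.2069]  nu=[-2.2225]  x^+=[1.0982, 3.7198]  P^+=[0.3671 0.0857; 0.0857 0.6000]
step 2: x^-=[2.3258, 3.7198]  P^-=[0.6890 0.2717; 0.2717 0.8200]  H_jac=[-0.1933 0.1208]  S=[0.2150]  K=[-0.4666; 0.2166]  nu=[-1.6420]  x^+=[3.0920, 3.3641]  P^+=[0.6422 0.2934; 0.2934 0.8099]

x_post = [3.0920, 3.3641]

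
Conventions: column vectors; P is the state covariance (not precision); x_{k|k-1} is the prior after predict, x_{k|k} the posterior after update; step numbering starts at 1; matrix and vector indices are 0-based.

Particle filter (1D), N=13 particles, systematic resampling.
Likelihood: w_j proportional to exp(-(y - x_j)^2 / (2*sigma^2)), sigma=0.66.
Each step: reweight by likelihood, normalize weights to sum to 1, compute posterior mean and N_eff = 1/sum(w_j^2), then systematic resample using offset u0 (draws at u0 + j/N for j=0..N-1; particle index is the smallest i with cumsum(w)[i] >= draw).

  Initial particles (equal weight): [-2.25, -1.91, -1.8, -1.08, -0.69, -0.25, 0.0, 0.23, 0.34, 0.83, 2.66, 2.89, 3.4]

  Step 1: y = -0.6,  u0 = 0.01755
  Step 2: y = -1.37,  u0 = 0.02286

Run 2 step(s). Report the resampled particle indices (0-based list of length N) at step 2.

step 1: w=[0.0096, 0.0305, 0.0419, 0.1678, 0.2165, 0.1899, 0.1446, 0.0991, 0.0793, 0.0209, 0.0000, 0.0000, 0.0000]  mean=-0.4661  Neff=6.6088  idx=[1, 3, 3, 3, 4, 4, 5, 5, 5, 6, 6, 7, 8]
step 2: w=[0.1267, 0.1608, 0.1608, 0.1608, 0.1042, 0.1042, 0.0420, 0.0420, 0.0420, 0.0205, 0.0205, 0.0094, 0.0062]  mean=-0.9340  Neff=8.2245  idx=[0, 0, 1, 1, 2, 2, 3, 3, 4, 5, 5, 7, 9]

resampled_idx = [0, 0, 1, 1, 2, 2, 3, 3, 4, 5, 5, 7, 9]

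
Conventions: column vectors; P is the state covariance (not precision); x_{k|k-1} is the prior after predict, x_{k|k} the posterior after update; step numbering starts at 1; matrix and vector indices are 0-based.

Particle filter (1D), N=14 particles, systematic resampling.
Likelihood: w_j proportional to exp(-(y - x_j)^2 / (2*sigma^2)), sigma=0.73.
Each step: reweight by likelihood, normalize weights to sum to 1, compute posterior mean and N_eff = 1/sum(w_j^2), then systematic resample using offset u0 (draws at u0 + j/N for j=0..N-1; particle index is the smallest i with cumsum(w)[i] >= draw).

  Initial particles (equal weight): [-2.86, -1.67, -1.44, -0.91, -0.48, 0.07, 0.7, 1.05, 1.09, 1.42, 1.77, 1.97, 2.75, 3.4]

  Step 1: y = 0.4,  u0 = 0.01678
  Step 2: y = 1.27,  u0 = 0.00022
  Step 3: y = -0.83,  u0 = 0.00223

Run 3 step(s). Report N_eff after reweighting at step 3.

N_eff = 3.3258

step 1: w=[0.0000, 0.0040, 0.0092, 0.0441, 0.1067, 0.1993, 0.2028, 0.1485, 0.1412, 0.0832, 0.0379, 0.0218, 0.0012, 0.0000]  mean=0.5863  Neff=6.8920  idx=[3, 4, 4, 5, 5, 6, 6, 6, 7, 7, 8, 8, 9, 10]
step 2: w=[0.0014, 0.0067, 0.0067, 0.0306, 0.0306, 0.0870, 0.0870, 0.0870, 0.1127, 0.1127, 0.1145, 0.1145, 0.1155, 0.0933]  mean=0.9948  Neff=10.1695  idx=[0, 4, 5, 6, 7, 8, 8, 9, 10, 10, 11, 11, 12, 13]
step 3: w=[0.4872, 0.2292, 0.0545, 0.0545, 0.0545, 0.0178, 0.0178, 0.0178, 0.0154, 0.0154, 0.0154, 0.0154, 0.0042, 0.0009]  mean=-0.1820  Neff=3.3258  idx=[0, 0, 0, 0, 0, 0, 0, 1, 1, 1, 2, 3, 4, 7]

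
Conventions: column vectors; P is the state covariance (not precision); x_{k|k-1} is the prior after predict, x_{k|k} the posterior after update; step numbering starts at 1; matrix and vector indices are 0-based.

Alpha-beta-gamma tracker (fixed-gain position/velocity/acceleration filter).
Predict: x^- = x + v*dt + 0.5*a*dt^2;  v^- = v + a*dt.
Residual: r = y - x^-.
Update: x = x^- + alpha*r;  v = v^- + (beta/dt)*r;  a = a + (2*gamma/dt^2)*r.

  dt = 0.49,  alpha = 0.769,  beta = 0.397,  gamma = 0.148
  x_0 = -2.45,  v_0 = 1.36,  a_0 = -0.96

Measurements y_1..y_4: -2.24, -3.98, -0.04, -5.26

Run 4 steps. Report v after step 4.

v_post = -2.3198

step 1: x_pred=-1.8988  r=-0.3412  x^+=-2.1612  v^+=0.6132  a^+=-1.3806
step 2: x_pred=-2.0265  r=-1.9535  x^+=-3.5287  v^+=-1.6460  a^+=-3.7889
step 3: x_pred=-4.7902  r=4.7502  x^+=-1.1373  v^+=0.3460  a^+=2.0672
step 4: x_pred=-0.7196  r=-4.5404  x^+=-4.2112  v^+=-2.3198  a^+=-3.5303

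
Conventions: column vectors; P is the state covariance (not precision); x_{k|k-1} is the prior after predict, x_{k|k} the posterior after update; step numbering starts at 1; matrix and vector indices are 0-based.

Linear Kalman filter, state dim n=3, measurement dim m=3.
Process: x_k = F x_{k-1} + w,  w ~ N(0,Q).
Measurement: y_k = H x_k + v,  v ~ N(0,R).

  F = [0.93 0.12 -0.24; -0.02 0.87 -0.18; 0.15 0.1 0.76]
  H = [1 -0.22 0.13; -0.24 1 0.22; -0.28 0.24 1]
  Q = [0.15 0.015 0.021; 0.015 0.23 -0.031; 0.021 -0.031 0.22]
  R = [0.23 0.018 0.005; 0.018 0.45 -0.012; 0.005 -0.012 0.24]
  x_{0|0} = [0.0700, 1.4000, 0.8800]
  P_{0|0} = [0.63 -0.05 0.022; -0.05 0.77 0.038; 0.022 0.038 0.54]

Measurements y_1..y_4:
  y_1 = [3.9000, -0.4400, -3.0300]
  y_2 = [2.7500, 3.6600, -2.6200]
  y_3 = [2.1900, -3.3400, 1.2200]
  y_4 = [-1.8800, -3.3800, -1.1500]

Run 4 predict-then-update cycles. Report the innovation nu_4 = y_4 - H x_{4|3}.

innov = [-4.4029, -2.8015, -1.4678]

step 1: x^-=[0.0219, 1.0582, 0.8193]  P^-=[0.7139 0.0543 0.0314; 0.0543 0.8206 -0.0227; 0.0314 -0.0227 0.5631]  S=[0.9787 -0.2565 -0.1141; -0.2565 1.2996 0.3051; -0.1141 0.3051 0.8705]  K=[0.7308 0.0860 -0.1129; 0.0295 0.6315 -0.0348; 0.1770 -0.0506 0.6714]  nu=[4.0044, -1.6732, -4.0971]  x^+=[3.2671, 0.2621, -1.1381]  P^+=[0.1899 0.0976 0.0052; 0.0976 0.3231 -0.0660; 0.0052 -0.0660 0.1799]
step 2: x^-=[3.3430, 0.3676, -0.3487]  P^-=[0.3525 0.1461 0.0285; 0.1461 0.4978 -0.0582; 0.0285 -0.0582 0.3255]  S=[0.5585 -0.0124 0.0048; -0.0124 0.8851 0.0836; 0.0048 0.0836 0.5583]  K=[0.5829 0.0924 -0.0819; 0.0637 0.5131 -0.0409; 0.1440 -0.0424 0.5489]  nu=[-0.4668, 4.1715, -1.4235]  x^+=[3.5729, 2.5362, -1.3740]  P^+=[0.1544 0.0893 0.0040; 0.0893 0.2659 -0.0545; 0.0040 -0.0545 0.1471]
step 3: x^-=[3.9569, 2.3824, -0.2547]  P^-=[0.3172 0.1302 0.0278; 0.1302 0.4501 -0.0522; 0.0278 -0.0522 0.3064]  S=[0.5271 -0.0104 0.0082; -0.0104 0.8448 0.0775; 0.0082 0.0775 0.5391]  K=[0.5571 0.0850 -0.0759; 0.0563 0.4861 -0.0348; 0.1411 -0.0371 0.5339]  nu=[-1.2097, -4.7167, 2.0108]  x^+=[2.7296, -0.0483, 0.8233]  P^+=[0.1470 0.0834 0.0047; 0.0834 0.2514 -0.0509; 0.0047 -0.0509 0.1428]
step 4: x^-=[2.3351, -0.2448, 1.0303]  P^-=[0.3085 0.1229 0.0275; 0.1229 0.4380 -0.0513; 0.0275 -0.0513 0.3042]  S=[0.5208 -0.0133 0.0083; -0.0133 0.8360 0.0770; 0.0083 0.0770 0.5370]  K=[0.5505 0.0814 -0.0749; 0.0510 0.4790 -0.0333; 0.1410 -0.0360 0.5321]  nu=[-4.4029, -2.8015, -1.4678]  x^+=[-0.2067, -1.7622, -0.2706]  P^+=[0.1449 0.0811 0.0049; 0.0811 0.2474 -0.0501; 0.0049 -0.0501 0.1422]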